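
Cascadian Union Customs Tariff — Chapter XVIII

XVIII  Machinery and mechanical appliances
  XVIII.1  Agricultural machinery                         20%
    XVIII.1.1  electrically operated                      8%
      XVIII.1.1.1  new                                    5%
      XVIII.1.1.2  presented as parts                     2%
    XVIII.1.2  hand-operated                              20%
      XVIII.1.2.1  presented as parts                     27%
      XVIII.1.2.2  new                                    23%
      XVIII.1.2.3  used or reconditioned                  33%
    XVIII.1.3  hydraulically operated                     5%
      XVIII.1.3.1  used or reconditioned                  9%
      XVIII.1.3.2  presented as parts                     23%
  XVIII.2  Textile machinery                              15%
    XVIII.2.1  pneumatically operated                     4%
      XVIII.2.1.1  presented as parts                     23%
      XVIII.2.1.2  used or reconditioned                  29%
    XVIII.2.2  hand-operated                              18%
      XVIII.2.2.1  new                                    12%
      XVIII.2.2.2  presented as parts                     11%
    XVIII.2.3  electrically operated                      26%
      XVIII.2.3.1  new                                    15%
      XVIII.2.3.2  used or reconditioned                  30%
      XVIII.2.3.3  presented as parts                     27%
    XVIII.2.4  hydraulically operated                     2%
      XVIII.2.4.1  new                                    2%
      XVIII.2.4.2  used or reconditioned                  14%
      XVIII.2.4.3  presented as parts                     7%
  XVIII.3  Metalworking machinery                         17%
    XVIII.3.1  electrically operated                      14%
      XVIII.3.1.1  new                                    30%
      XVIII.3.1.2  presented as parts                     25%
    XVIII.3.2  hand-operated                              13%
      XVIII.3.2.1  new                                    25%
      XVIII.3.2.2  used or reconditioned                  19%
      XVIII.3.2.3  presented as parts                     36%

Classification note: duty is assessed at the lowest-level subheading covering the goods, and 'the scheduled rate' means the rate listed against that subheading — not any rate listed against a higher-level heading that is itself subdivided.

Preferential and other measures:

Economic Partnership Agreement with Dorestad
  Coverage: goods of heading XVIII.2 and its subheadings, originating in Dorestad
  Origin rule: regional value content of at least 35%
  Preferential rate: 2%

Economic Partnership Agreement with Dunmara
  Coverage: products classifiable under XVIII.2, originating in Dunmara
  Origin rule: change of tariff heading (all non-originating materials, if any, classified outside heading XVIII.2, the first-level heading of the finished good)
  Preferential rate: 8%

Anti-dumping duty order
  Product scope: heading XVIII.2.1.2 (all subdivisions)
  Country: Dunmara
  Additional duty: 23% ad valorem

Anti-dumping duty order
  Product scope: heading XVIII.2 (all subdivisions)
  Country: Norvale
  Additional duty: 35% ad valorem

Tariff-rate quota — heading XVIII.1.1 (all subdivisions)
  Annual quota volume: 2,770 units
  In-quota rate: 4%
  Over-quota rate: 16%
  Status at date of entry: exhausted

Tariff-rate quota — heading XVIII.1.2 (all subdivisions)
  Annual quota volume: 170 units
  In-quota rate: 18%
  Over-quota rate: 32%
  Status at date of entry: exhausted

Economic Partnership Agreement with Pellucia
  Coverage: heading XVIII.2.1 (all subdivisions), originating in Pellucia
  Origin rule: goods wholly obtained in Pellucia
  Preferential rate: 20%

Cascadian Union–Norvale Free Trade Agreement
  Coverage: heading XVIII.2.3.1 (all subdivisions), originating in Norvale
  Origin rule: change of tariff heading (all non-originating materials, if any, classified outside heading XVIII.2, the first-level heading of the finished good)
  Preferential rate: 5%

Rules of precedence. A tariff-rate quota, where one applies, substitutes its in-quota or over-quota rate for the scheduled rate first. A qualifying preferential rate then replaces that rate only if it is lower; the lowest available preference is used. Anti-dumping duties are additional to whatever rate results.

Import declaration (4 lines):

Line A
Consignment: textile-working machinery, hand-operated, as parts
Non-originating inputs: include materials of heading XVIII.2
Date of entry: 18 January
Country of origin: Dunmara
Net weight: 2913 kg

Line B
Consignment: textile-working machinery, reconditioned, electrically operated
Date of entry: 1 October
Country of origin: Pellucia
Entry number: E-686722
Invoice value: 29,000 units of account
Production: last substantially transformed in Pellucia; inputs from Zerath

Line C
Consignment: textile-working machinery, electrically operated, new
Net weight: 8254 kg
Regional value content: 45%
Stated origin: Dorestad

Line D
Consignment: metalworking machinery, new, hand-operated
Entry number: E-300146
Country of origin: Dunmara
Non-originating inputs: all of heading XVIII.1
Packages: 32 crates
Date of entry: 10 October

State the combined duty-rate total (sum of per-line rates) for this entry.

68%

Line A: textile-working → XVIII.2; hand-operated → XVIII.2.2; as parts → XVIII.2.2.2. Scheduled 11%. Dunmara agreement on XVIII.2: CTH not met. → 11%.
Line B: textile-working → XVIII.2; electrically operated → XVIII.2.3; reconditioned → XVIII.2.3.2. Scheduled 30%. Pellucia agreement on XVIII.2.1: XVIII.2.3.2 not covered. → 30%.
Line C: textile-working → XVIII.2; electrically operated → XVIII.2.3; new → XVIII.2.3.1. Scheduled 15%. Dorestad agreement on XVIII.2: RVC ≥ 35% → 2% available; preferential 2%. → 2%.
Line D: metalworking → XVIII.3; hand-operated → XVIII.3.2; new → XVIII.3.2.1. Scheduled 25%. Dunmara agreement on XVIII.2: XVIII.3.2.1 not covered. → 25%.
Sum: 11% + 30% + 2% + 25% = 68%.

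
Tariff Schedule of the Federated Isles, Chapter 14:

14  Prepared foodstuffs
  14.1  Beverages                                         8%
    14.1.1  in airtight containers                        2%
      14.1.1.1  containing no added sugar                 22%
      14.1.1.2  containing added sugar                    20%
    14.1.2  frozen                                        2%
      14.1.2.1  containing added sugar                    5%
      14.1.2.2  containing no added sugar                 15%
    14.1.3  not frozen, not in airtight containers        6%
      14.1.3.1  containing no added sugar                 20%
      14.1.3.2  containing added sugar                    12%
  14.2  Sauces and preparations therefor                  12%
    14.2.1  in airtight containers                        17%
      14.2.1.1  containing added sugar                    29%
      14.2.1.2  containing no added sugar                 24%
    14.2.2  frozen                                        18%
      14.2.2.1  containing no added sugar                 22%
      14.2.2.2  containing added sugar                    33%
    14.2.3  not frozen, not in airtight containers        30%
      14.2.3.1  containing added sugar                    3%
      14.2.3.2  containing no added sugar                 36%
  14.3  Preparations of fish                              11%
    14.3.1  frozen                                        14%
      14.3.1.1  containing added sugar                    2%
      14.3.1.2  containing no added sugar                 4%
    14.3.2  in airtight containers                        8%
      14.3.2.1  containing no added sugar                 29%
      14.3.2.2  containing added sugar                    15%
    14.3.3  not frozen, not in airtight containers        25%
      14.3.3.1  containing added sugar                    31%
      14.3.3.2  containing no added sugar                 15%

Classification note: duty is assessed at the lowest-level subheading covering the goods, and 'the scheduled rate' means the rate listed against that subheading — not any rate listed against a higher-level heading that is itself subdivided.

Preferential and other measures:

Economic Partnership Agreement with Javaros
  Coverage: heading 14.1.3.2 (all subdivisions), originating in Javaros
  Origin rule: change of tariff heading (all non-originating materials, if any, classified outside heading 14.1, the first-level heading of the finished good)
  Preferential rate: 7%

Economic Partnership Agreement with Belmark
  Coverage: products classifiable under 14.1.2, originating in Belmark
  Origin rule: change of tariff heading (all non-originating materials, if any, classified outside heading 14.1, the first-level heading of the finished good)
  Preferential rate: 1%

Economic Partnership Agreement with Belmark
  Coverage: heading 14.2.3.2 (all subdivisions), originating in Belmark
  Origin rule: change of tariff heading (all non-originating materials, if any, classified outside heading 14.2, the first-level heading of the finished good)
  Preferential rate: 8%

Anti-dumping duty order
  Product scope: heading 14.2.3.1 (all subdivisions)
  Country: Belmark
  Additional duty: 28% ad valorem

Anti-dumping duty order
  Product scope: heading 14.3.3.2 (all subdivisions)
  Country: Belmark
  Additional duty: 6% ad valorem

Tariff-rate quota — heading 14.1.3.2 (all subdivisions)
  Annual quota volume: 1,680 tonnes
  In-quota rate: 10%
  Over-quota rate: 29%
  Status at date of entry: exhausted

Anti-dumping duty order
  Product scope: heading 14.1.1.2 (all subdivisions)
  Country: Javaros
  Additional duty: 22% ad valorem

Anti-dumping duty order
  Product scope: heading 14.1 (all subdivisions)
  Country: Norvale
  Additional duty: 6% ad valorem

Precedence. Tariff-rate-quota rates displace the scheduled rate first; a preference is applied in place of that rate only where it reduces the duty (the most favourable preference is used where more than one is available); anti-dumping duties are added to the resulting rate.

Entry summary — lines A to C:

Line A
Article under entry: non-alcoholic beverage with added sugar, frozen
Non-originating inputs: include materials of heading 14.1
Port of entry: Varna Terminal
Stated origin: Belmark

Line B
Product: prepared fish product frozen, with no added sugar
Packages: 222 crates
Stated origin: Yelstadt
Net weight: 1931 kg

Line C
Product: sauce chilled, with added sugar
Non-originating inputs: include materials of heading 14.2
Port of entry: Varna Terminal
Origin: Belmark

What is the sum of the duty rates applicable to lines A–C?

40%

Line A: non-alcoholic beverage → 14.1; frozen → 14.1.2; with added sugar → 14.1.2.1. Scheduled 5%. Belmark agreement on 14.1.2: CTH not met; Belmark agreement on 14.2.3.2: 14.1.2.1 not covered. → 5%.
Line B: prepared fish product → 14.3; frozen → 14.3.1; with no added sugar → 14.3.1.2. Scheduled 4%. No special measure applies. → 4%.
Line C: sauce → 14.2; chilled → 14.2.3; with added sugar → 14.2.3.1. Scheduled 3%. Belmark agreement on 14.1.2: 14.2.3.1 not covered; Belmark agreement on 14.2.3.2: 14.2.3.1 not covered; anti-dumping (Belmark, 14.2.3.1): +28%; total 3% + 28% = 31%. → 31%.
Sum: 5% + 4% + 31% = 40%.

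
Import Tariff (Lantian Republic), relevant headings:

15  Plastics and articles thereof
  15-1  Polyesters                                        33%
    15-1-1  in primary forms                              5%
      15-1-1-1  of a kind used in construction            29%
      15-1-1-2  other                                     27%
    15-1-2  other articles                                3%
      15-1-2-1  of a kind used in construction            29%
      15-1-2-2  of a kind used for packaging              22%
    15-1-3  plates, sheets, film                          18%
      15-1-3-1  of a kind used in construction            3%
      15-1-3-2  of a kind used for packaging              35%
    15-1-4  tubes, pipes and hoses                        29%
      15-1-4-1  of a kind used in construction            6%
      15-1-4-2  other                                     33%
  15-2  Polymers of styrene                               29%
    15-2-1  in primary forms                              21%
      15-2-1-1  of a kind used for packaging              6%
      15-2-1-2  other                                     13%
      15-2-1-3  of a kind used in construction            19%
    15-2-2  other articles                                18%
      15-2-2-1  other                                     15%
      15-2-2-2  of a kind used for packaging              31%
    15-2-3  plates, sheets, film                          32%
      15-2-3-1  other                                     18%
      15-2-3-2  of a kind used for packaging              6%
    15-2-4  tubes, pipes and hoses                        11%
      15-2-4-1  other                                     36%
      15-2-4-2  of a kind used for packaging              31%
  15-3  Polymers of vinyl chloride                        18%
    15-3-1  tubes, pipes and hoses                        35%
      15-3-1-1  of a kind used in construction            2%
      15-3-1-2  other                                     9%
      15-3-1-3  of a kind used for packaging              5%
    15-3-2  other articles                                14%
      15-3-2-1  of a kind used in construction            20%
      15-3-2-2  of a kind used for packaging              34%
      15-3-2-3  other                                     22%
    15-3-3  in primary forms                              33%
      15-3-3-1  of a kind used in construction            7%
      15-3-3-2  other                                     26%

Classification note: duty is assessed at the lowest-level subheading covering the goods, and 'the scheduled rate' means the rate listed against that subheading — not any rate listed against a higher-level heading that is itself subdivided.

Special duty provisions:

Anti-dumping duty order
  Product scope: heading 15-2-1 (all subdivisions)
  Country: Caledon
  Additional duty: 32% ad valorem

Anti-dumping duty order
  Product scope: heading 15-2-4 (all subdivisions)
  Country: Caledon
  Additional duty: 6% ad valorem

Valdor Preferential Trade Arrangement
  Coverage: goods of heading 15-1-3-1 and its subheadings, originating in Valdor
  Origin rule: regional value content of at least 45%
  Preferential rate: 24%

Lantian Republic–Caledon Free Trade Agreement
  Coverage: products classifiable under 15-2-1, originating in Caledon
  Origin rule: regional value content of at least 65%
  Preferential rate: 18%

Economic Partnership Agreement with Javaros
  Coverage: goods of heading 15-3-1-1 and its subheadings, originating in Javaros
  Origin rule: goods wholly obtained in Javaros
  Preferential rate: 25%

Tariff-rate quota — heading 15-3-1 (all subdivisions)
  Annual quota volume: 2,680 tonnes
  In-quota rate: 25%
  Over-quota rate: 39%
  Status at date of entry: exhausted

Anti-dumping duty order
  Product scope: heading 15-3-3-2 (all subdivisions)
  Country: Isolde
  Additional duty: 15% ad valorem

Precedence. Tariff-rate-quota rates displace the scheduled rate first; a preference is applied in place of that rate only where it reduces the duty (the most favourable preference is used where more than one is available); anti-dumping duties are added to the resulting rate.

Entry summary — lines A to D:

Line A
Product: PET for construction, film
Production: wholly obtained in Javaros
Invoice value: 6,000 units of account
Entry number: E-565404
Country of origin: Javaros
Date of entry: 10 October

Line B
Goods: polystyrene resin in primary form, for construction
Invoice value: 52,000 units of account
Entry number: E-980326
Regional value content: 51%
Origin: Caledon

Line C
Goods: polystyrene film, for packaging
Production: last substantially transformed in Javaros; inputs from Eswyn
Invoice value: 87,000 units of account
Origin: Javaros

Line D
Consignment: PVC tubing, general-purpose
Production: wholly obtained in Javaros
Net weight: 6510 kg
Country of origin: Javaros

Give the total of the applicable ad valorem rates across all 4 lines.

Line A: PET → 15-1; film → 15-1-3; for construction → 15-1-3-1. Scheduled 3%. Javaros agreement on 15-3-1-1: 15-1-3-1 not covered. → 3%.
Line B: polystyrene → 15-2; resin in primary form → 15-2-1; for construction → 15-2-1-3. Scheduled 19%. Caledon agreement on 15-2-1: RVC < 65%; anti-dumping (Caledon, 15-2-1): +32%; total 19% + 32% = 51%. → 51%.
Line C: polystyrene → 15-2; film → 15-2-3; for packaging → 15-2-3-2. Scheduled 6%. Javaros agreement on 15-3-1-1: 15-2-3-2 not covered. → 6%.
Line D: PVC → 15-3; tubing → 15-3-1; general-purpose → 15-3-1-2. Scheduled 9%. quota on 15-3-1 exhausted → over-quota 39%; Javaros agreement on 15-3-1-1: 15-3-1-2 not covered. → 39%.
Sum: 3% + 51% + 6% + 39% = 99%.

99%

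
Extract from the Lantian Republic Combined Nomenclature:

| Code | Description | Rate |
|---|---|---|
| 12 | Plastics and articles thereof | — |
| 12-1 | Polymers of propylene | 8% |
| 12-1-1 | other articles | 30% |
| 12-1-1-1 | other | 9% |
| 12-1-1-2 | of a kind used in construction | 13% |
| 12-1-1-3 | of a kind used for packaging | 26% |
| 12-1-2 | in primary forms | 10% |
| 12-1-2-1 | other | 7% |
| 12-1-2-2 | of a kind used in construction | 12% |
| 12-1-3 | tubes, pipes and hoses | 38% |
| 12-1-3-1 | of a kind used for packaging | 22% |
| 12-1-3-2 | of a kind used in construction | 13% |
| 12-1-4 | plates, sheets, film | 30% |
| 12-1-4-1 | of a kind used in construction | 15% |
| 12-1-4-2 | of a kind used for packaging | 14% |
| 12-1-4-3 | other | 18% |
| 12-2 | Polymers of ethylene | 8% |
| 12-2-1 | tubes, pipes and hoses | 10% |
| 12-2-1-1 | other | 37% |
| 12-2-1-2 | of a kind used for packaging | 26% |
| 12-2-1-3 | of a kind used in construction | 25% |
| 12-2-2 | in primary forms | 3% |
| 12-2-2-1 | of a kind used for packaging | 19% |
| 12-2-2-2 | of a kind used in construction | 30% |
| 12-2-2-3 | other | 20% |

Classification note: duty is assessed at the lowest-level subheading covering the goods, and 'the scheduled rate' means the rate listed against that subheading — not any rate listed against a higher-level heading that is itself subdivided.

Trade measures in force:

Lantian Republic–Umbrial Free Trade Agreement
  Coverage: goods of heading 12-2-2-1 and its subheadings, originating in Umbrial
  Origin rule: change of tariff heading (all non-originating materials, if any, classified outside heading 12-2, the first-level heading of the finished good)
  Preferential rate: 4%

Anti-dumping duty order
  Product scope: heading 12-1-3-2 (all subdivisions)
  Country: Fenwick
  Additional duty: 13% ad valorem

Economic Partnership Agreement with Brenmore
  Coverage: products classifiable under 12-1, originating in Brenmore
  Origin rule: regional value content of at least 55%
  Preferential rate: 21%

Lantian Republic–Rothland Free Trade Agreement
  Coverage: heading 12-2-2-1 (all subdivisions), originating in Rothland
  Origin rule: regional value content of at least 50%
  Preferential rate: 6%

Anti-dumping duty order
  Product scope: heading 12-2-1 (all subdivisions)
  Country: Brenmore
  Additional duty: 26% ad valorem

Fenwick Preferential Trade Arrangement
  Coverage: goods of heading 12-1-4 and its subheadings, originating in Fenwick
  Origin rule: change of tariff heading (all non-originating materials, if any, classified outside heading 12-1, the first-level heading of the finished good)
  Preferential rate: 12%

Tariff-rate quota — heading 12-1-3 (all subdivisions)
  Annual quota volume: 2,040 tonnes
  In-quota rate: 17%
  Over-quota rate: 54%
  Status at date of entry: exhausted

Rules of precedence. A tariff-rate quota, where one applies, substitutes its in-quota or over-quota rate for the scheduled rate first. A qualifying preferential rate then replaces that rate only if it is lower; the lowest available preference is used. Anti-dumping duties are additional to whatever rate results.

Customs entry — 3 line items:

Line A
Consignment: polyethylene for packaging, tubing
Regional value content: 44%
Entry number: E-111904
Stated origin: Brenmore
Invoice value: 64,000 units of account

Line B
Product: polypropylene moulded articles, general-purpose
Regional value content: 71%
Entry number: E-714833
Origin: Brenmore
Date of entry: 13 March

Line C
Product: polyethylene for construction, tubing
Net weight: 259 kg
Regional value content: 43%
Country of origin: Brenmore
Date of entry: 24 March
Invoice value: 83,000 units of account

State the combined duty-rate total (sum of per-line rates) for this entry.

112%

Line A: polyethylene → 12-2; tubing → 12-2-1; for packaging → 12-2-1-2. Scheduled 26%. Brenmore agreement on 12-1: 12-2-1-2 not covered; anti-dumping (Brenmore, 12-2-1): +26%; total 26% + 26% = 52%. → 52%.
Line B: polypropylene → 12-1; moulded articles → 12-1-1; general-purpose → 12-1-1-1. Scheduled 9%. Brenmore agreement on 12-1: RVC ≥ 55% → 21% available; preference 21% not lower than 9% → no reduction. → 9%.
Line C: polyethylene → 12-2; tubing → 12-2-1; for construction → 12-2-1-3. Scheduled 25%. Brenmore agreement on 12-1: 12-2-1-3 not covered; anti-dumping (Brenmore, 12-2-1): +26%; total 25% + 26% = 51%. → 51%.
Sum: 52% + 9% + 51% = 112%.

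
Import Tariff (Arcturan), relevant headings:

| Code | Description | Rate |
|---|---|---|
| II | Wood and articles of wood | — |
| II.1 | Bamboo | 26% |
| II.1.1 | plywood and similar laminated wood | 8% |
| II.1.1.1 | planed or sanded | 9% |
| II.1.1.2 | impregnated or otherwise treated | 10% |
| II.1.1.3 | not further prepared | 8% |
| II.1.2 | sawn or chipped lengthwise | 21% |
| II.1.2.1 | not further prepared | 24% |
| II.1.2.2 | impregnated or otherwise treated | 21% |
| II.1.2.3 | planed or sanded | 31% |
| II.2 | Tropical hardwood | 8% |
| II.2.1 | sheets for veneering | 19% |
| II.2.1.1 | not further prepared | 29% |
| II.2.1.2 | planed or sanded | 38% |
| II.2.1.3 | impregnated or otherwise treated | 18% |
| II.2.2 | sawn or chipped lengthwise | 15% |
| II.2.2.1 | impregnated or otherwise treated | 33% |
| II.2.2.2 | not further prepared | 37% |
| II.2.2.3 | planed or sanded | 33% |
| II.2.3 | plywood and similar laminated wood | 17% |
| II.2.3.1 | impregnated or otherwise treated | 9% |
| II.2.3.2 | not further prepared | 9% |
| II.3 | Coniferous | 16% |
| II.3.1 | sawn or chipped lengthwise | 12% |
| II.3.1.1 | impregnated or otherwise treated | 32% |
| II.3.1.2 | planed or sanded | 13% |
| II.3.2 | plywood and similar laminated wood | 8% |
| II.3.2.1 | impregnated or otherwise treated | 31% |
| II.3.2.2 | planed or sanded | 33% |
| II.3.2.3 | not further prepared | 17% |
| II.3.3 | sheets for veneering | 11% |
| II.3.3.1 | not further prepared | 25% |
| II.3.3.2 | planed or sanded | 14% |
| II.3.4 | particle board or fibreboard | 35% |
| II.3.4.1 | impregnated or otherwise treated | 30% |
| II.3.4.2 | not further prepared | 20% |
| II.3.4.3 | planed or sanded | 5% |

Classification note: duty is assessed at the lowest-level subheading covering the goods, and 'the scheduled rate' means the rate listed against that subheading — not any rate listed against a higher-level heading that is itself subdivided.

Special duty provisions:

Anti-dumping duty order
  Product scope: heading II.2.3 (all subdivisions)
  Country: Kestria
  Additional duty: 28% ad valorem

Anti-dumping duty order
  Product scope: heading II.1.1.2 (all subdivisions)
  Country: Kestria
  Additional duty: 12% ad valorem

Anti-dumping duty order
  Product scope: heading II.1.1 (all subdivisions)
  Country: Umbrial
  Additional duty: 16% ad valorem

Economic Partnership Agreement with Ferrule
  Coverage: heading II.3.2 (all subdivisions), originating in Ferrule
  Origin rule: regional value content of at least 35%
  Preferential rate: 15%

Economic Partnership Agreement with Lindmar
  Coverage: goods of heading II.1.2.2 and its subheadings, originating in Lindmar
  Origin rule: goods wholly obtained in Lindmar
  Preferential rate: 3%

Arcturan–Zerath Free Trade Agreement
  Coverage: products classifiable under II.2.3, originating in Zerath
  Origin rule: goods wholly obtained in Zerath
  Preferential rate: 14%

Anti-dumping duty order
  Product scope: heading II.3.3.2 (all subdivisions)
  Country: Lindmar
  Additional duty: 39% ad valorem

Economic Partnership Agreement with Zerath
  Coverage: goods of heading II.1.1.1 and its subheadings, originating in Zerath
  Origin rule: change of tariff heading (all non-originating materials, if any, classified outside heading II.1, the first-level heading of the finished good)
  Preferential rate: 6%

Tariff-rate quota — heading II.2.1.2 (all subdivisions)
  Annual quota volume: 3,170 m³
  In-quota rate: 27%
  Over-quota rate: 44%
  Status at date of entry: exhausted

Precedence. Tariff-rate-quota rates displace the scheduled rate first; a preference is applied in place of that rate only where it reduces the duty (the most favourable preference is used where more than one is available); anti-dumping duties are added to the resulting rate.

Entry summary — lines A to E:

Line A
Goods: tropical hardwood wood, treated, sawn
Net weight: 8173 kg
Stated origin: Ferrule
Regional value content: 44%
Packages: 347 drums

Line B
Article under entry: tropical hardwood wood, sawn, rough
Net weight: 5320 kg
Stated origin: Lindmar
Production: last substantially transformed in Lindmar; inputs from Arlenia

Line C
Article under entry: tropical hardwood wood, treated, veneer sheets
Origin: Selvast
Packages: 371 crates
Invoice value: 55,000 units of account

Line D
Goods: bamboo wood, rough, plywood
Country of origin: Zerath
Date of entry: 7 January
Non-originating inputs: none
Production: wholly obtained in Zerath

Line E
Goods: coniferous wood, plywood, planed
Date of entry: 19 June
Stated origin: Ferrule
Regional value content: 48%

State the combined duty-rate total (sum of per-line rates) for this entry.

111%

Line A: tropical hardwood → II.2; sawn → II.2.2; treated → II.2.2.1. Scheduled 33%. Ferrule agreement on II.3.2: II.2.2.1 not covered. → 33%.
Line B: tropical hardwood → II.2; sawn → II.2.2; rough → II.2.2.2. Scheduled 37%. Lindmar agreement on II.1.2.2: II.2.2.2 not covered. → 37%.
Line C: tropical hardwood → II.2; veneer sheets → II.2.1; treated → II.2.1.3. Scheduled 18%. No special measure applies. → 18%.
Line D: bamboo → II.1; plywood → II.1.1; rough → II.1.1.3. Scheduled 8%. Zerath agreement on II.2.3: II.1.1.3 not covered; Zerath agreement on II.1.1.1: II.1.1.3 not covered. → 8%.
Line E: coniferous → II.3; plywood → II.3.2; planed → II.3.2.2. Scheduled 33%. Ferrule agreement on II.3.2: RVC ≥ 35% → 15% available; preferential 15%. → 15%.
Sum: 33% + 37% + 18% + 8% + 15% = 111%.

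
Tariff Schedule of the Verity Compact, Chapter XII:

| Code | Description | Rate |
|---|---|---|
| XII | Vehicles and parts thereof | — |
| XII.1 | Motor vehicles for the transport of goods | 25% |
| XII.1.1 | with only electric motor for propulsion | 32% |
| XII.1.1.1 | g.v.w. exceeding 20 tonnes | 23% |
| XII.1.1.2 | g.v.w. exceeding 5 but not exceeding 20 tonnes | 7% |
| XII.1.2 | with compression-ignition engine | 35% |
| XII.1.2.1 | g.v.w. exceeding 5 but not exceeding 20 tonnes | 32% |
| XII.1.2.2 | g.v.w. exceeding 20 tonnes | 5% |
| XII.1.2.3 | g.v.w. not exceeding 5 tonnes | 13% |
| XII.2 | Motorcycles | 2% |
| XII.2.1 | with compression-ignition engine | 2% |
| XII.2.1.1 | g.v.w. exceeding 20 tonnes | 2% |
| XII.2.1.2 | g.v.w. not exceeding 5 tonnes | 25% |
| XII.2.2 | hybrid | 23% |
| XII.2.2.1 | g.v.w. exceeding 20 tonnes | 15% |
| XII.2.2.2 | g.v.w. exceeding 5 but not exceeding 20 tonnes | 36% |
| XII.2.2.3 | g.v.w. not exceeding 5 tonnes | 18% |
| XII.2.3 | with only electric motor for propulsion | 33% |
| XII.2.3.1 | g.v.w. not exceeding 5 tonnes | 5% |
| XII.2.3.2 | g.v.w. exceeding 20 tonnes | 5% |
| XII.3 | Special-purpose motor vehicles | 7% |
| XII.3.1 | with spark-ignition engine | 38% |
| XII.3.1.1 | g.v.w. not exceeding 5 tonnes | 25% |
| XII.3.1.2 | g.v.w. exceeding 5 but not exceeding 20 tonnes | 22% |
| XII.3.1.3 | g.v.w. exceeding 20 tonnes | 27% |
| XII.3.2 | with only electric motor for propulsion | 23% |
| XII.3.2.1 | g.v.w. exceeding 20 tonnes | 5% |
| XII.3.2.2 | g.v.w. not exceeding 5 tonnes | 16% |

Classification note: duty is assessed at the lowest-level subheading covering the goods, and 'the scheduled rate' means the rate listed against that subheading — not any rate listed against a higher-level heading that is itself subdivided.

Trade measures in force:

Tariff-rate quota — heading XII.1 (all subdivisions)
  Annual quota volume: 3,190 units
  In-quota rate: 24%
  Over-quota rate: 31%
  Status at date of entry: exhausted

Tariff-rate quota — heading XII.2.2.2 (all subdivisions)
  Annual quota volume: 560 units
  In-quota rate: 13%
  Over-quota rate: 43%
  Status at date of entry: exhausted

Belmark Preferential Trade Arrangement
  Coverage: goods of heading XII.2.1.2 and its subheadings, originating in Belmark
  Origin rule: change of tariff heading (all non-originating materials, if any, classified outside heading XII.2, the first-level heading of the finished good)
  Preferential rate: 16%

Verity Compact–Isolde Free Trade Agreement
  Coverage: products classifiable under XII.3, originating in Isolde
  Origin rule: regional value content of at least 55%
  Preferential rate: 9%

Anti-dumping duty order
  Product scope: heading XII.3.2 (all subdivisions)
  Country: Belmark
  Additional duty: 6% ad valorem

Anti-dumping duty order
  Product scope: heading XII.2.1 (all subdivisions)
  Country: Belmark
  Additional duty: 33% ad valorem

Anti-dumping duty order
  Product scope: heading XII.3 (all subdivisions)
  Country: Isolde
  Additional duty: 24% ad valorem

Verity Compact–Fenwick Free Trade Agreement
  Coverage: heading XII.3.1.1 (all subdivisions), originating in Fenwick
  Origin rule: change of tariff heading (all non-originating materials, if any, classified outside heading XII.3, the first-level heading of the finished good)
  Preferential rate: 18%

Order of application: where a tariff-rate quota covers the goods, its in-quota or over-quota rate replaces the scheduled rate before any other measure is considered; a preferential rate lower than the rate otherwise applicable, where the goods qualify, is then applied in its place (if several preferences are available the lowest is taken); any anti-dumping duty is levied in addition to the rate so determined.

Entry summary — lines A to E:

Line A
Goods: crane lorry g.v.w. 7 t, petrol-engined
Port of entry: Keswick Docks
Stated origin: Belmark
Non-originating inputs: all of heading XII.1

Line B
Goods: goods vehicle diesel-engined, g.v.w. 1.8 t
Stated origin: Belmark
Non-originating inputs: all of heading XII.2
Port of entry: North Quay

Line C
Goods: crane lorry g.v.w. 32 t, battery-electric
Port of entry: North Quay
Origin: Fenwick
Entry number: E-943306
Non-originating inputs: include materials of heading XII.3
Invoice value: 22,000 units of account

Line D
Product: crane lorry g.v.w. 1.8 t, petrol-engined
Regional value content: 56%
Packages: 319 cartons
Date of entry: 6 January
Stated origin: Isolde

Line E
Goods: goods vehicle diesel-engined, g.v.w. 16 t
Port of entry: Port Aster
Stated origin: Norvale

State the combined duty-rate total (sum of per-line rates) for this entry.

122%

Line A: crane lorry → XII.3; petrol-engined → XII.3.1; g.v.w. 7 t → XII.3.1.2. Scheduled 22%. Belmark agreement on XII.2.1.2: XII.3.1.2 not covered. → 22%.
Line B: goods vehicle → XII.1; diesel-engined → XII.1.2; g.v.w. 1.8 t → XII.1.2.3. Scheduled 13%. quota on XII.1 exhausted → over-quota 31%; Belmark agreement on XII.2.1.2: XII.1.2.3 not covered. → 31%.
Line C: crane lorry → XII.3; battery-electric → XII.3.2; g.v.w. 32 t → XII.3.2.1. Scheduled 5%. Fenwick agreement on XII.3.1.1: XII.3.2.1 not covered. → 5%.
Line D: crane lorry → XII.3; petrol-engined → XII.3.1; g.v.w. 1.8 t → XII.3.1.1. Scheduled 25%. Isolde agreement on XII.3: RVC ≥ 55% → 9% available; preferential 9%; anti-dumping (Isolde, XII.3): +24%; total 9% + 24% = 33%. → 33%.
Line E: goods vehicle → XII.1; diesel-engined → XII.1.2; g.v.w. 16 t → XII.1.2.1. Scheduled 32%. quota on XII.1 exhausted → over-quota 31%. → 31%.
Sum: 22% + 31% + 5% + 33% + 31% = 122%.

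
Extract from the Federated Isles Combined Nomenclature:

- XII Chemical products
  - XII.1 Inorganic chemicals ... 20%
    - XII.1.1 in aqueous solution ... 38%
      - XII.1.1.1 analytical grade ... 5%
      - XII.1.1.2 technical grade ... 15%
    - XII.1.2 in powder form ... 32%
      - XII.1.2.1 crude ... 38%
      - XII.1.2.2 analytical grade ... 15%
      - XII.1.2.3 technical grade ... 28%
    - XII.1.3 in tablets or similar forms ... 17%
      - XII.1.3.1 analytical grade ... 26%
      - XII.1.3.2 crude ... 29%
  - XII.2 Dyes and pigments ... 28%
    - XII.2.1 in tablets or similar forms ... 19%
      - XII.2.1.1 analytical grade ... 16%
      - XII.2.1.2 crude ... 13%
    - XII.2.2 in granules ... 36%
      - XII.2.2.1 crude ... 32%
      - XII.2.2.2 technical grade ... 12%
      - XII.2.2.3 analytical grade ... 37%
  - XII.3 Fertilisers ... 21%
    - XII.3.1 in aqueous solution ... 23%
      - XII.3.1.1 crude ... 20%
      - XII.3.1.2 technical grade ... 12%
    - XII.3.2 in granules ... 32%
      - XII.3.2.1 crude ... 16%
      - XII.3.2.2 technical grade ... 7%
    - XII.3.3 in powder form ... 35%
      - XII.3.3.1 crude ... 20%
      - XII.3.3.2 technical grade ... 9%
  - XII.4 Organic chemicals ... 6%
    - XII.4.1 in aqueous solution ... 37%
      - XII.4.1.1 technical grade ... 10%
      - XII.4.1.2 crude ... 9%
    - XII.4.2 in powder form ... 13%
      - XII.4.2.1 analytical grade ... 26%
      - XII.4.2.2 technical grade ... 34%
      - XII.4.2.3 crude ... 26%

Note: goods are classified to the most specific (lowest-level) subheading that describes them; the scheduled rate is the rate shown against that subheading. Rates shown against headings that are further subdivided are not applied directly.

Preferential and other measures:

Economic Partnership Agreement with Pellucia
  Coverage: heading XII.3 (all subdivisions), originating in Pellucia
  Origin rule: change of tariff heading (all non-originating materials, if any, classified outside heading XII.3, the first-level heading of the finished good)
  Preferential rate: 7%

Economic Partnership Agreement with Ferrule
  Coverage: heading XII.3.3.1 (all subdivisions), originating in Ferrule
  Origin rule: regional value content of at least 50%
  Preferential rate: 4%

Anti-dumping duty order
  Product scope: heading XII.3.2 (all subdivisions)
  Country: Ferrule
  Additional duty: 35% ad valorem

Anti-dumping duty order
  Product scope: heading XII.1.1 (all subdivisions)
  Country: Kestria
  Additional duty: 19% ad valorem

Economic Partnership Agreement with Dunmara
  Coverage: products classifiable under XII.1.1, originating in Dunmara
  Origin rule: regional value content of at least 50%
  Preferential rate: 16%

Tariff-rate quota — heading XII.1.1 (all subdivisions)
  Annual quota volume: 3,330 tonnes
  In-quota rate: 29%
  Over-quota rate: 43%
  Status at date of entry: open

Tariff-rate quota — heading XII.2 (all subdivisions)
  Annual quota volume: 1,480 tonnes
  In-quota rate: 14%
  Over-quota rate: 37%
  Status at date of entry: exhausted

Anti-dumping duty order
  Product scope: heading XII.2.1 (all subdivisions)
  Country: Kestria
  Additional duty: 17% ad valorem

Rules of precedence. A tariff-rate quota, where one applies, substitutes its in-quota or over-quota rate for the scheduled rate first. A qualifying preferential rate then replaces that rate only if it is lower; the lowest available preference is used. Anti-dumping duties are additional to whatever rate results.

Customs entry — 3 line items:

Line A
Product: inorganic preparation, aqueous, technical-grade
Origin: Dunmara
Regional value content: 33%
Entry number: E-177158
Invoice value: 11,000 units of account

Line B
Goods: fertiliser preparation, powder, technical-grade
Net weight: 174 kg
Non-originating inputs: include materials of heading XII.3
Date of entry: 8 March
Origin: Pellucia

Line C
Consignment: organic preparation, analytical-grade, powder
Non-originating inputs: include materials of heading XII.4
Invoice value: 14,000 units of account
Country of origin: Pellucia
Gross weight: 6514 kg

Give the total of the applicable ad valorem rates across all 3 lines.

Line A: inorganic → XII.1; aqueous → XII.1.1; technical-grade → XII.1.1.2. Scheduled 15%. quota on XII.1.1 open → in-quota 29%; Dunmara agreement on XII.1.1: RVC < 50%. → 29%.
Line B: fertiliser → XII.3; powder → XII.3.3; technical-grade → XII.3.3.2. Scheduled 9%. Pellucia agreement on XII.3: CTH not met. → 9%.
Line C: organic → XII.4; powder → XII.4.2; analytical-grade → XII.4.2.1. Scheduled 26%. Pellucia agreement on XII.3: XII.4.2.1 not covered. → 26%.
Sum: 29% + 9% + 26% = 64%.

64%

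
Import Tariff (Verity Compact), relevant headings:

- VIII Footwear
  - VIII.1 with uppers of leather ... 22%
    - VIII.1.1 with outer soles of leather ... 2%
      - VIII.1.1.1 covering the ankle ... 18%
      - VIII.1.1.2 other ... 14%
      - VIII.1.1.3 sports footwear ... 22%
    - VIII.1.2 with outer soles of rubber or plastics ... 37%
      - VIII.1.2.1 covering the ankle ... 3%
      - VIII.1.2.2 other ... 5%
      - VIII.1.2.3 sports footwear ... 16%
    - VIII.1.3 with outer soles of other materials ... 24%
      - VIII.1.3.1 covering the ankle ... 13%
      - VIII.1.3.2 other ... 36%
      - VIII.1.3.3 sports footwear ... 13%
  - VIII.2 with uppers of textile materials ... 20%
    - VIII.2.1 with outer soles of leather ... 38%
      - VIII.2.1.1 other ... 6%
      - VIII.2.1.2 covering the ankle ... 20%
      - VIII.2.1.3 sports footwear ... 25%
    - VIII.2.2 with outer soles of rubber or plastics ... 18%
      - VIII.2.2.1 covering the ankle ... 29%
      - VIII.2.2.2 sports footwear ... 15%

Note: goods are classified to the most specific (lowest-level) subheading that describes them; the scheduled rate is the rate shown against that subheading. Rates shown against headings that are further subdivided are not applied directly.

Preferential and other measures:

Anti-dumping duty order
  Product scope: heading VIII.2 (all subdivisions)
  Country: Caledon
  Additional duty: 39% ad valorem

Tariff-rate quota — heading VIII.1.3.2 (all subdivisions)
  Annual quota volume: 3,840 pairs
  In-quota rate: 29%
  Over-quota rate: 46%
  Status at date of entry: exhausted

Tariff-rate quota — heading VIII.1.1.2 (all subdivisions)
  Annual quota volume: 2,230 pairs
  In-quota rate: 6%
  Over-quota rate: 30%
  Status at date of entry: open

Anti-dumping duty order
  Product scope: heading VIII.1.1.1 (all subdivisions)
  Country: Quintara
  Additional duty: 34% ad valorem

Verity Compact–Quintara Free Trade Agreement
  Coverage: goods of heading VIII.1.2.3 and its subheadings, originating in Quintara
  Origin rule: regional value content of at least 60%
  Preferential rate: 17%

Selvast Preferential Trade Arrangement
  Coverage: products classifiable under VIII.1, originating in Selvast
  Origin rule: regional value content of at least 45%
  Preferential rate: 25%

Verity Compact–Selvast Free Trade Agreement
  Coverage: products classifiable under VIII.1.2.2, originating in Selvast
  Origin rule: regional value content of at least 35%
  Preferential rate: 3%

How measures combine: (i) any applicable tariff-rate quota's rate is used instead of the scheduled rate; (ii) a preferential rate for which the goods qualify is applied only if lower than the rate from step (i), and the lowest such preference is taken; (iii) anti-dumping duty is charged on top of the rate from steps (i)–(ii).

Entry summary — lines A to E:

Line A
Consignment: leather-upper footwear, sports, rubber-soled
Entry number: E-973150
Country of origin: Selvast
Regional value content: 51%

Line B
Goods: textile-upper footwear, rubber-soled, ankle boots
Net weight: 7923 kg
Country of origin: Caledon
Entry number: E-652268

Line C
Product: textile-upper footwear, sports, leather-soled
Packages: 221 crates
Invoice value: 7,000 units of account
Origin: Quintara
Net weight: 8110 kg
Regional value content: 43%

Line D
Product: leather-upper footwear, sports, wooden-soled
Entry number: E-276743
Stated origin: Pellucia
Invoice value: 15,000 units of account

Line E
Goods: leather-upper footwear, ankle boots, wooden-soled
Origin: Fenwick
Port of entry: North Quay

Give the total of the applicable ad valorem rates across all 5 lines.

Line A: leather-upper → VIII.1; rubber-soled → VIII.1.2; sports → VIII.1.2.3. Scheduled 16%. Selvast agreement on VIII.1: RVC ≥ 45% → 25% available; Selvast agreement on VIII.1.2.2: VIII.1.2.3 not covered; preference 25% not lower than 16% → no reduction. → 16%.
Line B: textile-upper → VIII.2; rubber-soled → VIII.2.2; ankle boots → VIII.2.2.1. Scheduled 29%. anti-dumping (Caledon, VIII.2): +39%; total 29% + 39% = 68%. → 68%.
Line C: textile-upper → VIII.2; leather-soled → VIII.2.1; sports → VIII.2.1.3. Scheduled 25%. Quintara agreement on VIII.1.2.3: VIII.2.1.3 not covered. → 25%.
Line D: leather-upper → VIII.1; wooden-soled → VIII.1.3; sports → VIII.1.3.3. Scheduled 13%. No special measure applies. → 13%.
Line E: leather-upper → VIII.1; wooden-soled → VIII.1.3; ankle boots → VIII.1.3.1. Scheduled 13%. No special measure applies. → 13%.
Sum: 16% + 68% + 25% + 13% + 13% = 135%.

135%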